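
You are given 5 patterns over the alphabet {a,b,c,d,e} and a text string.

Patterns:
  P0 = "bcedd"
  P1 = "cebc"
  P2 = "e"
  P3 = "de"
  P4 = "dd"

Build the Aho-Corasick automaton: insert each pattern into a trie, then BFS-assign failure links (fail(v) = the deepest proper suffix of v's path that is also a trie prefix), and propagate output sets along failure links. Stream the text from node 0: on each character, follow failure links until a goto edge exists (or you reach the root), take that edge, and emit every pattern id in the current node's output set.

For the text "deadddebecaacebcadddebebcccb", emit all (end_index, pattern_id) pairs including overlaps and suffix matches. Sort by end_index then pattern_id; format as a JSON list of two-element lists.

Construct AC machine:
Trie nodes:
  n0 'ε': b→1 c→6 d→11 e→10
  n1 'b': c→2
  n2 'bc': e→3
  n3 'bce': d→4
  n4 'bced': d→5
  n5 'bcedd': ·  ←P0
  n6 'c': e→7
  n7 'ce': b→8
  n8 'ceb': c→9
  n9 'cebc': ·  ←P1
  n10 'e': ·  ←P2
  n11 'd': d→13 e→12
  n12 'de': ·  ←P3
  n13 'dd': ·  ←P4

BFS fail/out derivation:
  fail(1) 'b': from fail(0)=0 chase 'b': 0 ⇒ 0;  out=∅∪out(0)=∅
  fail(6) 'c': from fail(0)=0 chase 'c': 0 ⇒ 0;  out=∅∪out(0)=∅
  fail(10) 'e': from fail(0)=0 chase 'e': 0 ⇒ 0;  out={2}∪out(0)={2}
  fail(11) 'd': from fail(0)=0 chase 'd': 0 ⇒ 0;  out=∅∪out(0)=∅
  fail(2) 'bc': from fail(1)=0 chase 'c': 0 ⇒ 6;  out=∅∪out(6)=∅
  fail(7) 'ce': from fail(6)=0 chase 'e': 0 ⇒ 10;  out=∅∪out(10)={2}
  fail(12) 'de': from fail(11)=0 chase 'e': 0 ⇒ 10;  out={3}∪out(10)={2,3}
  fail(13) 'dd': from fail(11)=0 chase 'd': 0 ⇒ 11;  out={4}∪out(11)={4}
  fail(3) 'bce': from fail(2)=6 chase 'e': 6 ⇒ 7;  out=∅∪out(7)={2}
  fail(8) 'ceb': from fail(7)=10 chase 'b': 10→0 ⇒ 1;  out=∅∪out(1)=∅
  fail(4) 'bced': from fail(3)=7 chase 'd': 7→10→0 ⇒ 11;  out=∅∪out(11)=∅
  fail(9) 'cebc': from fail(8)=1 chase 'c': 1 ⇒ 2;  out={1}∪out(2)={1}
  fail(5) 'bcedd': from fail(4)=11 chase 'd': 11 ⇒ 13;  out={0}∪out(13)={0,4}

Run:
[0] read 'd'  n0⇒n11
[1] read 'e'  n11⇒n12  emit P2@[1:1],P3@[0:1]
[2] read 'a'  n12⇒n0 ·f
[3] read 'd'  n0⇒n11
[4] read 'd'  n11⇒n13  emit P4@[3:4]
[5] read 'd'  n13⇒n13 ·f  emit P4@[4:5]
[6] read 'e'  n13⇒n12 ·f  emit P2@[6:6],P3@[5:6]
[7] read 'b'  n12⇒n1 ·f
[8] read 'e'  n1⇒n10 ·f  emit P2@[8:8]
[9] read 'c'  n10⇒n6 ·f
[10] read 'a'  n6⇒n0 ·f
[11] read 'a'  n0⇒n0
[12] read 'c'  n0⇒n6
[13] read 'e'  n6⇒n7  emit P2@[13:13]
[14] read 'b'  n7⇒n8
[15] read 'c'  n8⇒n9  emit P1@[12:15]
[16] read 'a'  n9⇒n0 ·f
[17] read 'd'  n0⇒n11
[18] read 'd'  n11⇒n13  emit P4@[17:18]
[19] read 'd'  n13⇒n13 ·f  emit P4@[18:19]
[20] read 'e'  n13⇒n12 ·f  emit P2@[20:20],P3@[19:20]
[21] read 'b'  n12⇒n1 ·f
[22] read 'e'  n1⇒n10 ·f  emit P2@[22:22]
[23] read 'b'  n10⇒n1 ·f
[24] read 'c'  n1⇒n2
[25] read 'c'  n2⇒n6 ·f
[26] read 'c'  n6⇒n6 ·f
[27] read 'b'  n6⇒n1 ·f

Matches: [[1,2],[1,3],[4,4],[5,4],[6,2],[6,3],[8,2],[13,2],[15,1],[18,4],[19,4],[20,2],[20,3],[22,2]]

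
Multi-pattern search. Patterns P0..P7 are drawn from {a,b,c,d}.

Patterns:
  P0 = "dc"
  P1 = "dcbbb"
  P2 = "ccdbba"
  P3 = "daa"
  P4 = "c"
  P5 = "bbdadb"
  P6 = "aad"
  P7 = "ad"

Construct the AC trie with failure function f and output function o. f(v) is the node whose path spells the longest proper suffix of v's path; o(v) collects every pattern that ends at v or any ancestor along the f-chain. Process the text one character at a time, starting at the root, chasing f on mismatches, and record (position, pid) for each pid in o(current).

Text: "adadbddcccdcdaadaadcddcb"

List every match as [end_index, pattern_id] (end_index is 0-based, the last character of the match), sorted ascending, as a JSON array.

Construct AC machine:
Trie nodes:
  0='ε' goto a→20 b→14 c→6 d→1
  1='d' goto a→12 c→2
  2='dc' goto b→3  ←P0
  3='dcb' goto b→4
  4='dcbb' goto b→5
  5='dcbbb' goto ·  ←P1
  6='c' goto c→7  ←P4
  7='cc' goto d→8
  8='ccd' goto b→9
  9='ccdb' goto b→10
  10='ccdbb' goto a→11
  11='ccdbba' goto ·  ←P2
  12='da' goto a→13
  13='daa' goto ·  ←P3
  14='b' goto b→15
  15='bb' goto d→16
  16='bbd' goto a→17
  17='bbda' goto d→18
  18='bbdad' goto b→19
  19='bbdadb' goto ·  ←P5
  20='a' goto a→21 d→23
  21='aa' goto d→22
  22='aad' goto ·  ←P6
  23='ad' goto ·  ←P7

Failure links (BFS by depth):
  n1('d'): parent n0 fail=0; on 'd' 0 → fail=0;  out ∅∪∅=∅
  n6('c'): parent n0 fail=0; on 'c' 0 → fail=0;  out {4}∪∅={4}
  n14('b'): parent n0 fail=0; on 'b' 0 → fail=0;  out ∅∪∅=∅
  n20('a'): parent n0 fail=0; on 'a' 0 → fail=0;  out ∅∪∅=∅
  n2('dc'): parent n1 fail=0; on 'c' 0 → fail=6;  out {0}∪{4}={0,4}
  n7('cc'): parent n6 fail=0; on 'c' 0 → fail=6;  out ∅∪{4}={4}
  n12('da'): parent n1 fail=0; on 'a' 0 → fail=20;  out ∅∪∅=∅
  n15('bb'): parent n14 fail=0; on 'b' 0 → fail=14;  out ∅∪∅=∅
  n21('aa'): parent n20 fail=0; on 'a' 0 → fail=20;  out ∅∪∅=∅
  n23('ad'): parent n20 fail=0; on 'd' 0 → fail=1;  out {7}∪∅={7}
  n3('dcb'): parent n2 fail=6; on 'b' 6→0 → fail=14;  out ∅∪∅=∅
  n8('ccd'): parent n7 fail=6; on 'd' 6→0 → fail=1;  out ∅∪∅=∅
  n13('daa'): parent n12 fail=20; on 'a' 20 → fail=21;  out {3}∪∅={3}
  n16('bbd'): parent n15 fail=14; on 'd' 14→0 → fail=1;  out ∅∪∅=∅
  n22('aad'): parent n21 fail=20; on 'd' 20 → fail=23;  out {6}∪{7}={6,7}
  n4('dcbb'): parent n3 fail=14; on 'b' 14 → fail=15;  out ∅∪∅=∅
  n9('ccdb'): parent n8 fail=1; on 'b' 1→0 → fail=14;  out ∅∪∅=∅
  n17('bbda'): parent n16 fail=1; on 'a' 1 → fail=12;  out ∅∪∅=∅
  n5('dcbbb'): parent n4 fail=15; on 'b' 15→14 → fail=15;  out {1}∪∅={1}
  n10('ccdbb'): parent n9 fail=14; on 'b' 14 → fail=15;  out ∅∪∅=∅
  n18('bbdad'): parent n17 fail=12; on 'd' 12→20 → fail=23;  out ∅∪{7}={7}
  n11('ccdbba'): parent n10 fail=15; on 'a' 15→14→0 → fail=20;  out {2}∪∅={2}
  n19('bbdadb'): parent n18 fail=23; on 'b' 23→1→0 → fail=14;  out {5}∪∅={5}

Scan:
[0] read 'a'  n0⇒n20
[1] read 'd'  n20⇒n23  ** P7@[0:1]
[2] read 'a'  n23⇒n12 ·f
[3] read 'd'  n12⇒n23 ·f  ** P7@[2:3]
[4] read 'b'  n23⇒n14 ·f
[5] read 'd'  n14⇒n1 ·f
[6] read 'd'  n1⇒n1 ·f
[7] read 'c'  n1⇒n2  ** P0@[6:7],P4@[7:7]
[8] read 'c'  n2⇒n7 ·f  ** P4@[8:8]
[9] read 'c'  n7⇒n7 ·f  ** P4@[9:9]
[10] read 'd'  n7⇒n8
[11] read 'c'  n8⇒n2 ·f  ** P0@[10:11],P4@[11:11]
[12] read 'd'  n2⇒n1 ·f
[13] read 'a'  n1⇒n12
[14] read 'a'  n12⇒n13  ** P3@[12:14]
[15] read 'd'  n13⇒n22 ·f  ** P6@[13:15],P7@[14:15]
[16] read 'a'  n22⇒n12 ·f
[17] read 'a'  n12⇒n13  ** P3@[15:17]
[18] read 'd'  n13⇒n22 ·f  ** P6@[16:18],P7@[17:18]
[19] read 'c'  n22⇒n2 ·f  ** P0@[18:19],P4@[19:19]
[20] read 'd'  n2⇒n1 ·f
[21] read 'd'  n1⇒n1 ·f
[22] read 'c'  n1⇒n2  ** P0@[21:22],P4@[22:22]
[23] read 'b'  n2⇒n3

Result: [[1,7],[3,7],[7,0],[7,4],[8,4],[9,4],[11,0],[11,4],[14,3],[15,6],[15,7],[17,3],[18,6],[18,7],[19,0],[19,4],[22,0],[22,4]]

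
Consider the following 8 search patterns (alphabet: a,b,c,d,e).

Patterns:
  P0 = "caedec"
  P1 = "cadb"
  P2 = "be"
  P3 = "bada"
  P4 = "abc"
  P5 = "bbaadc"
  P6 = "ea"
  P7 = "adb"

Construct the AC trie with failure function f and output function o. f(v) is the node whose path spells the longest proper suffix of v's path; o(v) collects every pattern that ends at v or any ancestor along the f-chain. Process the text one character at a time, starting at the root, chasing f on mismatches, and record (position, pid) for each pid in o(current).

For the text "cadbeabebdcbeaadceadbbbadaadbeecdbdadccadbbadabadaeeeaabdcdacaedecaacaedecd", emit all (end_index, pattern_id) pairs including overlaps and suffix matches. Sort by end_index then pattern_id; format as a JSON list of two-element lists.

Construct AC machine:
Trie nodes:
  0='ε' goto a→14 b→9 c→1 e→22
  1='c' goto a→2
  2='ca' goto d→7 e→3
  3='cae' goto d→4
  4='caed' goto e→5
  5='caede' goto c→6
  6='caedec' goto ·  ←P0
  7='cad' goto b→8
  8='cadb' goto ·  ←P1
  9='b' goto a→11 b→17 e→10
  10='be' goto ·  ←P2
  11='ba' goto d→12
  12='bad' goto a→13
  13='bada' goto ·  ←P3
  14='a' goto b→15 d→24
  15='ab' goto c→16
  16='abc' goto ·  ←P4
  17='bb' goto a→18
  18='bba' goto a→19
  19='bbaa' goto d→20
  20='bbaad' goto c→21
  21='bbaadc' goto ·  ←P5
  22='e' goto a→23
  23='ea' goto ·  ←P6
  24='ad' goto b→25
  25='adb' goto ·  ←P7

Failure links (BFS by depth):
  fail(1) 'c': from fail(0)=0 chase 'c': 0 ⇒ 0;  out=∅∪out(0)=∅
  fail(9) 'b': from fail(0)=0 chase 'b': 0 ⇒ 0;  out=∅∪out(0)=∅
  fail(14) 'a': from fail(0)=0 chase 'a': 0 ⇒ 0;  out=∅∪out(0)=∅
  fail(22) 'e': from fail(0)=0 chase 'e': 0 ⇒ 0;  out=∅∪out(0)=∅
  fail(2) 'ca': from fail(1)=0 chase 'a': 0 ⇒ 14;  out=∅∪out(14)=∅
  fail(10) 'be': from fail(9)=0 chase 'e': 0 ⇒ 22;  out={2}∪out(22)={2}
  fail(11) 'ba': from fail(9)=0 chase 'a': 0 ⇒ 14;  out=∅∪out(14)=∅
  fail(15) 'ab': from fail(14)=0 chase 'b': 0 ⇒ 9;  out=∅∪out(9)=∅
  fail(17) 'bb': from fail(9)=0 chase 'b': 0 ⇒ 9;  out=∅∪out(9)=∅
  fail(23) 'ea': from fail(22)=0 chase 'a': 0 ⇒ 14;  out={6}∪out(14)={6}
  fail(24) 'ad': from fail(14)=0 chase 'd': 0 ⇒ 0;  out=∅∪out(0)=∅
  fail(3) 'cae': from fail(2)=14 chase 'e': 14→0 ⇒ 22;  out=∅∪out(22)=∅
  fail(7) 'cad': from fail(2)=14 chase 'd': 14 ⇒ 24;  out=∅∪out(24)=∅
  fail(12) 'bad': from fail(11)=14 chase 'd': 14 ⇒ 24;  out=∅∪out(24)=∅
  fail(16) 'abc': from fail(15)=9 chase 'c': 9→0 ⇒ 1;  out={4}∪out(1)={4}
  fail(18) 'bba': from fail(17)=9 chase 'a': 9 ⇒ 11;  out=∅∪out(11)=∅
  fail(25) 'adb': from fail(24)=0 chase 'b': 0 ⇒ 9;  out={7}∪out(9)={7}
  fail(4) 'caed': from fail(3)=22 chase 'd': 22→0 ⇒ 0;  out=∅∪out(0)=∅
  fail(8) 'cadb': from fail(7)=24 chase 'b': 24 ⇒ 25;  out={1}∪out(25)={1,7}
  fail(13) 'bada': from fail(12)=24 chase 'a': 24→0 ⇒ 14;  out={3}∪out(14)={3}
  fail(19) 'bbaa': from fail(18)=11 chase 'a': 11→14→0 ⇒ 14;  out=∅∪out(14)=∅
  fail(5) 'caede': from fail(4)=0 chase 'e': 0 ⇒ 22;  out=∅∪out(22)=∅
  fail(20) 'bbaad': from fail(19)=14 chase 'd': 14 ⇒ 24;  out=∅∪out(24)=∅
  fail(6) 'caedec': from fail(5)=22 chase 'c': 22→0 ⇒ 1;  out={0}∪out(1)={0}
  fail(21) 'bbaadc': from fail(20)=24 chase 'c': 24→0 ⇒ 1;  out={5}∪out(1)={5}

Text stream:
[0] read 'c'  n0⇒n1
[1] read 'a'  n1⇒n2
[2] read 'd'  n2⇒n7
[3] read 'b'  n7⇒n8  → match P1@[0:3],P7@[1:3]
[4] read 'e'  n8⇒n10 ·f  → match P2@[3:4]
[5] read 'a'  n10⇒n23 ·f  → match P6@[4:5]
[6] read 'b'  n23⇒n15 ·f
[7] read 'e'  n15⇒n10 ·f  → match P2@[6:7]
[8] read 'b'  n10⇒n9 ·f
[9] read 'd'  n9⇒n0 ·f
[10] read 'c'  n0⇒n1
[11] read 'b'  n1⇒n9 ·f
[12] read 'e'  n9⇒n10  → match P2@[11:12]
[13] read 'a'  n10⇒n23 ·f  → match P6@[12:13]
[14] read 'a'  n23⇒n14 ·f
[15] read 'd'  n14⇒n24
[16] read 'c'  n24⇒n1 ·f
[17] read 'e'  n1⇒n22 ·f
[18] read 'a'  n22⇒n23  → match P6@[17:18]
[19] read 'd'  n23⇒n24 ·f
[20] read 'b'  n24⇒n25  → match P7@[18:20]
[21] read 'b'  n25⇒n17 ·f
[22] read 'b'  n17⇒n17 ·f
[23] read 'a'  n17⇒n18
[24] read 'd'  n18⇒n12 ·f
[25] read 'a'  n12⇒n13  → match P3@[22:25]
[26] read 'a'  n13⇒n14 ·f
[27] read 'd'  n14⇒n24
[28] read 'b'  n24⇒n25  → match P7@[26:28]
[29] read 'e'  n25⇒n10 ·f  → match P2@[28:29]
[30] read 'e'  n10⇒n22 ·f
[31] read 'c'  n22⇒n1 ·f
[32] read 'd'  n1⇒n0 ·f
[33] read 'b'  n0⇒n9
[34] read 'd'  n9⇒n0 ·f
[35] read 'a'  n0⇒n14
[36] read 'd'  n14⇒n24
[37] read 'c'  n24⇒n1 ·f
[38] read 'c'  n1⇒n1 ·f
[39] read 'a'  n1⇒n2
[40] read 'd'  n2⇒n7
[41] read 'b'  n7⇒n8  → match P1@[38:41],P7@[39:41]
[42] read 'b'  n8⇒n17 ·f
[43] read 'a'  n17⇒n18
[44] read 'd'  n18⇒n12 ·f
[45] read 'a'  n12⇒n13  → match P3@[42:45]
[46] read 'b'  n13⇒n15 ·f
[47] read 'a'  n15⇒n11 ·f
[48] read 'd'  n11⇒n12
[49] read 'a'  n12⇒n13  → match P3@[46:49]
[50] read 'e'  n13⇒n22 ·f
[51] read 'e'  n22⇒n22 ·f
[52] read 'e'  n22⇒n22 ·f
[53] read 'a'  n22⇒n23  → match P6@[52:53]
[54] read 'a'  n23⇒n14 ·f
[55] read 'b'  n14⇒n15
[56] read 'd'  n15⇒n0 ·f
[57] read 'c'  n0⇒n1
[58] read 'd'  n1⇒n0 ·f
[59] read 'a'  n0⇒n14
[60] read 'c'  n14⇒n1 ·f
[61] read 'a'  n1⇒n2
[62] read 'e'  n2⇒n3
[63] read 'd'  n3⇒n4
[64] read 'e'  n4⇒n5
[65] read 'c'  n5⇒n6  → match P0@[60:65]
[66] read 'a'  n6⇒n2 ·f
[67] read 'a'  n2⇒n14 ·f
[68] read 'c'  n14⇒n1 ·f
[69] read 'a'  n1⇒n2
[70] read 'e'  n2⇒n3
[71] read 'd'  n3⇒n4
[72] read 'e'  n4⇒n5
[73] read 'c'  n5⇒n6  → match P0@[68:73]
[74] read 'd'  n6⇒n0 ·f

Result: [[3,1],[3,7],[4,2],[5,6],[7,2],[12,2],[13,6],[18,6],[20,7],[25,3],[28,7],[29,2],[41,1],[41,7],[45,3],[49,3],[53,6],[65,0],[73,0]]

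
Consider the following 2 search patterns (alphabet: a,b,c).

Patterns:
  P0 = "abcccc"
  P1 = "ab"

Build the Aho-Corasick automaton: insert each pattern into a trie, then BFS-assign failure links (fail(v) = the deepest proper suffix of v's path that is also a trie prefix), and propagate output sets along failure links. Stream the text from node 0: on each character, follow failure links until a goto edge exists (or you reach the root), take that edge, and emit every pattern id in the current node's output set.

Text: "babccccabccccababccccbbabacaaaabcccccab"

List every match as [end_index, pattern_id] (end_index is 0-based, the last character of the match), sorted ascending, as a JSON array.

Construct AC machine:
Trie (insert patterns):
  n0 'ε': a→1
  n1 'a': b→2
  n2 'ab': c→3  ←P1
  n3 'abc': c→4
  n4 'abcc': c→5
  n5 'abccc': c→6
  n6 'abcccc': ·  ←P0

Failure links (BFS by depth):
  n1('a'): parent n0 fail=0; on 'a' 0 → fail=0;  out ∅∪∅=∅
  n2('ab'): parent n1 fail=0; on 'b' 0 → fail=0;  out {1}∪∅={1}
  n3('abc'): parent n2 fail=0; on 'c' 0 → fail=0;  out ∅∪∅=∅
  n4('abcc'): parent n3 fail=0; on 'c' 0 → fail=0;  out ∅∪∅=∅
  n5('abccc'): parent n4 fail=0; on 'c' 0 → fail=0;  out ∅∪∅=∅
  n6('abcccc'): parent n5 fail=0; on 'c' 0 → fail=0;  out {0}∪∅={0}

Run:
i=0 'b': node 0→0
i=1 'a': node 0→1
i=2 'b': node 1→2  emit P1@[1:2]
i=3 'c': node 2→3
i=4 'c': node 3→4
i=5 'c': node 4→5
i=6 'c': node 5→6  emit P0@[1:6]
i=7 'a': node 6→1 (fail-walked)
i=8 'b': node 1→2  emit P1@[7:8]
i=9 'c': node 2→3
i=10 'c': node 3→4
i=11 'c': node 4→5
i=12 'c': node 5→6  emit P0@[7:12]
i=13 'a': node 6→1 (fail-walked)
i=14 'b': node 1→2  emit P1@[13:14]
i=15 'a': node 2→1 (fail-walked)
i=16 'b': node 1→2  emit P1@[15:16]
i=17 'c': node 2→3
i=18 'c': node 3→4
i=19 'c': node 4→5
i=20 'c': node 5→6  emit P0@[15:20]
i=21 'b': node 6→0 (fail-walked)
i=22 'b': node 0→0
i=23 'a': node 0→1
i=24 'b': node 1→2  emit P1@[23:24]
i=25 'a': node 2→1 (fail-walked)
i=26 'c': node 1→0 (fail-walked)
i=27 'a': node 0→1
i=28 'a': node 1→1 (fail-walked)
i=29 'a': node 1→1 (fail-walked)
i=30 'a': node 1→1 (fail-walked)
i=31 'b': node 1→2  emit P1@[30:31]
i=32 'c': node 2→3
i=33 'c': node 3→4
i=34 'c': node 4→5
i=35 'c': node 5→6  emit P0@[30:35]
i=36 'c': node 6→0 (fail-walked)
i=37 'a': node 0→1
i=38 'b': node 1→2  emit P1@[37:38]

Matches: [[2,1],[6,0],[8,1],[12,0],[14,1],[16,1],[20,0],[24,1],[31,1],[35,0],[38,1]]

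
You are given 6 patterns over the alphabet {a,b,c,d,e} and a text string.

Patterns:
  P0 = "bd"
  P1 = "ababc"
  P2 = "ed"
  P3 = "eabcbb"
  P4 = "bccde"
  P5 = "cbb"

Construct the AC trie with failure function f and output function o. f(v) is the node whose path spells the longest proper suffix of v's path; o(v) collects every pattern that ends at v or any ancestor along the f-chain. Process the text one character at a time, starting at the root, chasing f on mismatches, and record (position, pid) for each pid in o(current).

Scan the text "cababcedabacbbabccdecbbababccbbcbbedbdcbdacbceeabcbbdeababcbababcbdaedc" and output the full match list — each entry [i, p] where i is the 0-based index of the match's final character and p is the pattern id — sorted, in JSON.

Build:
Trie (insert patterns):
  n0 'ε': a→3 b→1 c→19 e→8
  n1 'b': c→15 d→2
  n2 'bd': ·  [P0 ends]
  n3 'a': b→4
  n4 'ab': a→5
  n5 'aba': b→6
  n6 'abab': c→7
  n7 'ababc': ·  [P1 ends]
  n8 'e': a→10 d→9
  n9 'ed': ·  [P2 ends]
  n10 'ea': b→11
  n11 'eab': c→12
  n12 'eabc': b→13
  n13 'eabcb': b→14
  n14 'eabcbb': ·  [P3 ends]
  n15 'bc': c→16
  n16 'bcc': d→17
  n17 'bccd': e→18
  n18 'bccde': ·  [P4 ends]
  n19 'c': b→20
  n20 'cb': b→21
  n21 'cbb': ·  [P5 ends]

BFS fail/out derivation:
  fail(1) 'b': from fail(0)=0 chase 'b': 0 ⇒ 0;  out=∅∪out(0)=∅
  fail(3) 'a': from fail(0)=0 chase 'a': 0 ⇒ 0;  out=∅∪out(0)=∅
  fail(8) 'e': from fail(0)=0 chase 'e': 0 ⇒ 0;  out=∅∪out(0)=∅
  fail(19) 'c': from fail(0)=0 chase 'c': 0 ⇒ 0;  out=∅∪out(0)=∅
  fail(2) 'bd': from fail(1)=0 chase 'd': 0 ⇒ 0;  out={0}∪out(0)={0}
  fail(4) 'ab': from fail(3)=0 chase 'b': 0 ⇒ 1;  out=∅∪out(1)=∅
  fail(9) 'ed': from fail(8)=0 chase 'd': 0 ⇒ 0;  out={2}∪out(0)={2}
  fail(10) 'ea': from fail(8)=0 chase 'a': 0 ⇒ 3;  out=∅∪out(3)=∅
  fail(15) 'bc': from fail(1)=0 chase 'c': 0 ⇒ 19;  out=∅∪out(19)=∅
  fail(20) 'cb': from fail(19)=0 chase 'b': 0 ⇒ 1;  out=∅∪out(1)=∅
  fail(5) 'aba': from fail(4)=1 chase 'a': 1→0 ⇒ 3;  out=∅∪out(3)=∅
  fail(11) 'eab': from fail(10)=3 chase 'b': 3 ⇒ 4;  out=∅∪out(4)=∅
  fail(16) 'bcc': from fail(15)=19 chase 'c': 19→0 ⇒ 19;  out=∅∪out(19)=∅
  fail(21) 'cbb': from fail(20)=1 chase 'b': 1→0 ⇒ 1;  out={5}∪out(1)={5}
  fail(6) 'abab': from fail(5)=3 chase 'b': 3 ⇒ 4;  out=∅∪out(4)=∅
  fail(12) 'eabc': from fail(11)=4 chase 'c': 4→1 ⇒ 15;  out=∅∪out(15)=∅
  fail(17) 'bccd': from fail(16)=19 chase 'd': 19→0 ⇒ 0;  out=∅∪out(0)=∅
  fail(7) 'ababc': from fail(6)=4 chase 'c': 4→1 ⇒ 15;  out={1}∪out(15)={1}
  fail(13) 'eabcb': from fail(12)=15 chase 'b': 15→19 ⇒ 20;  out=∅∪out(20)=∅
  fail(18) 'bccde': from fail(17)=0 chase 'e': 0 ⇒ 8;  out={4}∪out(8)={4}
  fail(14) 'eabcbb': from fail(13)=20 chase 'b': 20 ⇒ 21;  out={3}∪out(21)={3,5}

Text stream:
pos 0 'c': at 19
pos 1 'a': at 3 ·f
pos 2 'b': at 4
pos 3 'a': at 5
pos 4 'b': at 6
pos 5 'c': at 7  ** P1@[1:5]
pos 6 'e': at 8 ·f
pos 7 'd': at 9  ** P2@[6:7]
pos 8 'a': at 3 ·f
pos 9 'b': at 4
pos 10 'a': at 5
pos 11 'c': at 19 ·f
pos 12 'b': at 20
pos 13 'b': at 21  ** P5@[11:13]
pos 14 'a': at 3 ·f
pos 15 'b': at 4
pos 16 'c': at 15 ·f
pos 17 'c': at 16
pos 18 'd': at 17
pos 19 'e': at 18  ** P4@[15:19]
pos 20 'c': at 19 ·f
pos 21 'b': at 20
pos 22 'b': at 21  ** P5@[20:22]
pos 23 'a': at 3 ·f
pos 24 'b': at 4
pos 25 'a': at 5
pos 26 'b': at 6
pos 27 'c': at 7  ** P1@[23:27]
pos 28 'c': at 16 ·f
pos 29 'b': at 20 ·f
pos 30 'b': at 21  ** P5@[28:30]
pos 31 'c': at 15 ·f
pos 32 'b': at 20 ·f
pos 33 'b': at 21  ** P5@[31:33]
pos 34 'e': at 8 ·f
pos 35 'd': at 9  ** P2@[34:35]
pos 36 'b': at 1 ·f
pos 37 'd': at 2  ** P0@[36:37]
pos 38 'c': at 19 ·f
pos 39 'b': at 20
pos 40 'd': at 2 ·f  ** P0@[39:40]
pos 41 'a': at 3 ·f
pos 42 'c': at 19 ·f
pos 43 'b': at 20
pos 44 'c': at 15 ·f
pos 45 'e': at 8 ·f
pos 46 'e': at 8 ·f
pos 47 'a': at 10
pos 48 'b': at 11
pos 49 'c': at 12
pos 50 'b': at 13
pos 51 'b': at 14  ** P3@[46:51],P5@[49:51]
pos 52 'd': at 2 ·f  ** P0@[51:52]
pos 53 'e': at 8 ·f
pos 54 'a': at 10
pos 55 'b': at 11
pos 56 'a': at 5 ·f
pos 57 'b': at 6
pos 58 'c': at 7  ** P1@[54:58]
pos 59 'b': at 20 ·f
pos 60 'a': at 3 ·f
pos 61 'b': at 4
pos 62 'a': at 5
pos 63 'b': at 6
pos 64 'c': at 7  ** P1@[60:64]
pos 65 'b': at 20 ·f
pos 66 'd': at 2 ·f  ** P0@[65:66]
pos 67 'a': at 3 ·f
pos 68 'e': at 8 ·f
pos 69 'd': at 9  ** P2@[68:69]
pos 70 'c': at 19 ·f

Matches: [[5,1],[7,2],[13,5],[19,4],[22,5],[27,1],[30,5],[33,5],[35,2],[37,0],[40,0],[51,3],[51,5],[52,0],[58,1],[64,1],[66,0],[69,2]]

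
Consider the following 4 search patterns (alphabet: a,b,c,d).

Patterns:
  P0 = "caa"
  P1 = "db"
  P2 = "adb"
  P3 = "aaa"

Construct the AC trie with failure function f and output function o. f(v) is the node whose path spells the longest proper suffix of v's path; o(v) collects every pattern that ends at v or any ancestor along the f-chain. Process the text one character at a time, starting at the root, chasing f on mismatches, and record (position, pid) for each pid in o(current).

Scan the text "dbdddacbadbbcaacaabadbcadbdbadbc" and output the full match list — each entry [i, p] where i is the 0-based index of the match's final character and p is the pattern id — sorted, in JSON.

Build:
Trie (insert patterns):
  0='ε' goto a→6 c→1 d→4
  1='c' goto a→2
  2='ca' goto a→3
  3='caa' goto ·  ←P0
  4='d' goto b→5
  5='db' goto ·  ←P1
  6='a' goto a→9 d→7
  7='ad' goto b→8
  8='adb' goto ·  ←P2
  9='aa' goto a→10
  10='aaa' goto ·  ←P3

BFS fail/out derivation:
  n1('c'): parent n0 fail=0; on 'c' 0 → fail=0;  out ∅∪∅=∅
  n4('d'): parent n0 fail=0; on 'd' 0 → fail=0;  out ∅∪∅=∅
  n6('a'): parent n0 fail=0; on 'a' 0 → fail=0;  out ∅∪∅=∅
  n2('ca'): parent n1 fail=0; on 'a' 0 → fail=6;  out ∅∪∅=∅
  n5('db'): parent n4 fail=0; on 'b' 0 → fail=0;  out {1}∪∅={1}
  n7('ad'): parent n6 fail=0; on 'd' 0 → fail=4;  out ∅∪∅=∅
  n9('aa'): parent n6 fail=0; on 'a' 0 → fail=6;  out ∅∪∅=∅
  n3('caa'): parent n2 fail=6; on 'a' 6 → fail=9;  out {0}∪∅={0}
  n8('adb'): parent n7 fail=4; on 'b' 4 → fail=5;  out {2}∪{1}={1,2}
  n10('aaa'): parent n9 fail=6; on 'a' 6 → fail=9;  out {3}∪∅={3}

Text stream:
[0] read 'd'  n0⇒n4
[1] read 'b'  n4⇒n5  emit P1@[0:1]
[2] read 'd'  n5⇒n4 (via fail)
[3] read 'd'  n4⇒n4 (via fail)
[4] read 'd'  n4⇒n4 (via fail)
[5] read 'a'  n4⇒n6 (via fail)
[6] read 'c'  n6⇒n1 (via fail)
[7] read 'b'  n1⇒n0 (via fail)
[8] read 'a'  n0⇒n6
[9] read 'd'  n6⇒n7
[10] read 'b'  n7⇒n8  emit P1@[9:10],P2@[8:10]
[11] read 'b'  n8⇒n0 (via fail)
[12] read 'c'  n0⇒n1
[13] read 'a'  n1⇒n2
[14] read 'a'  n2⇒n3  emit P0@[12:14]
[15] read 'c'  n3⇒n1 (via fail)
[16] read 'a'  n1⇒n2
[17] read 'a'  n2⇒n3  emit P0@[15:17]
[18] read 'b'  n3⇒n0 (via fail)
[19] read 'a'  n0⇒n6
[20] read 'd'  n6⇒n7
[21] read 'b'  n7⇒n8  emit P1@[20:21],P2@[19:21]
[22] read 'c'  n8⇒n1 (via fail)
[23] read 'a'  n1⇒n2
[24] read 'd'  n2⇒n7 (via fail)
[25] read 'b'  n7⇒n8  emit P1@[24:25],P2@[23:25]
[26] read 'd'  n8⇒n4 (via fail)
[27] read 'b'  n4⇒n5  emit P1@[26:27]
[28] read 'a'  n5⇒n6 (via fail)
[29] read 'd'  n6⇒n7
[30] read 'b'  n7⇒n8  emit P1@[29:30],P2@[28:30]
[31] read 'c'  n8⇒n1 (via fail)

Matches: [[1,1],[10,1],[10,2],[14,0],[17,0],[21,1],[21,2],[25,1],[25,2],[27,1],[30,1],[30,2]]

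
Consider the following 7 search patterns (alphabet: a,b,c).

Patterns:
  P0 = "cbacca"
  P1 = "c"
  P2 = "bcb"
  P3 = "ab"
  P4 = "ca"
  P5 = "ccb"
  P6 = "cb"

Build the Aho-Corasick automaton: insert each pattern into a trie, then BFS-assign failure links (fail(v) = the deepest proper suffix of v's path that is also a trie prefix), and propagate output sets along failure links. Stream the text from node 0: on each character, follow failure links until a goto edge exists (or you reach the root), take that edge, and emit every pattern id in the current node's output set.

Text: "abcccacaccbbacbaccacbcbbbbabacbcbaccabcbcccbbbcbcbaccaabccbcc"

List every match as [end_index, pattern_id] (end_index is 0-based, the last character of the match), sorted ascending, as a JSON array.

Build:
Trie nodes:
  0='ε' goto a→10 b→7 c→1
  1='c' goto a→12 b→2 c→13  ←P1
  2='cb' goto a→3  ←P6
  3='cba' goto c→4
  4='cbac' goto c→5
  5='cbacc' goto a→6
  6='cbacca' goto ·  ←P0
  7='b' goto c→8
  8='bc' goto b→9
  9='bcb' goto ·  ←P2
  10='a' goto b→11
  11='ab' goto ·  ←P3
  12='ca' goto ·  ←P4
  13='cc' goto b→14
  14='ccb' goto ·  ←P5

Failure links (BFS by depth):
  n1('c'): parent n0 fail=0; on 'c' 0 → fail=0;  out {1}∪∅={1}
  n7('b'): parent n0 fail=0; on 'b' 0 → fail=0;  out ∅∪∅=∅
  n10('a'): parent n0 fail=0; on 'a' 0 → fail=0;  out ∅∪∅=∅
  n2('cb'): parent n1 fail=0; on 'b' 0 → fail=7;  out {6}∪∅={6}
  n8('bc'): parent n7 fail=0; on 'c' 0 → fail=1;  out ∅∪{1}={1}
  n11('ab'): parent n10 fail=0; on 'b' 0 → fail=7;  out {3}∪∅={3}
  n12('ca'): parent n1 fail=0; on 'a' 0 → fail=10;  out {4}∪∅={4}
  n13('cc'): parent n1 fail=0; on 'c' 0 → fail=1;  out ∅∪{1}={1}
  n3('cba'): parent n2 fail=7; on 'a' 7→0 → fail=10;  out ∅∪∅=∅
  n9('bcb'): parent n8 fail=1; on 'b' 1 → fail=2;  out {2}∪{6}={2,6}
  n14('ccb'): parent n13 fail=1; on 'b' 1 → fail=2;  out {5}∪{6}={5,6}
  n4('cbac'): parent n3 fail=10; on 'c' 10→0 → fail=1;  out ∅∪{1}={1}
  n5('cbacc'): parent n4 fail=1; on 'c' 1 → fail=13;  out ∅∪{1}={1}
  n6('cbacca'): parent n5 fail=13; on 'a' 13→1 → fail=12;  out {0}∪{4}={0,4}

Run:
[0] read 'a'  n0⇒n10
[1] read 'b'  n10⇒n11  → match P3@[0:1]
[2] read 'c'  n11⇒n8 ·f  → match P1@[2:2]
[3] read 'c'  n8⇒n13 ·f  → match P1@[3:3]
[4] read 'c'  n13⇒n13 ·f  → match P1@[4:4]
[5] read 'a'  n13⇒n12 ·f  → match P4@[4:5]
[6] read 'c'  n12⇒n1 ·f  → match P1@[6:6]
[7] read 'a'  n1⇒n12  → match P4@[6:7]
[8] read 'c'  n12⇒n1 ·f  → match P1@[8:8]
[9] read 'c'  n1⇒n13  → match P1@[9:9]
[10] read 'b'  n13⇒n14  → match P5@[8:10],P6@[9:10]
[11] read 'b'  n14⇒n7 ·f
[12] read 'a'  n7⇒n10 ·f
[13] read 'c'  n10⇒n1 ·f  → match P1@[13:13]
[14] read 'b'  n1⇒n2  → match P6@[13:14]
[15] read 'a'  n2⇒n3
[16] read 'c'  n3⇒n4  → match P1@[16:16]
[17] read 'c'  n4⇒n5  → match P1@[17:17]
[18] read 'a'  n5⇒n6  → match P0@[13:18],P4@[17:18]
[19] read 'c'  n6⇒n1 ·f  → match P1@[19:19]
[20] read 'b'  n1⇒n2  → match P6@[19:20]
[21] read 'c'  n2⇒n8 ·f  → match P1@[21:21]
[22] read 'b'  n8⇒n9  → match P2@[20:22],P6@[21:22]
[23] read 'b'  n9⇒n7 ·f
[24] read 'b'  n7⇒n7 ·f
[25] read 'b'  n7⇒n7 ·f
[26] read 'a'  n7⇒n10 ·f
[27] read 'b'  n10⇒n11  → match P3@[26:27]
[28] read 'a'  n11⇒n10 ·f
[29] read 'c'  n10⇒n1 ·f  → match P1@[29:29]
[30] read 'b'  n1⇒n2  → match P6@[29:30]
[31] read 'c'  n2⇒n8 ·f  → match P1@[31:31]
[32] read 'b'  n8⇒n9  → match P2@[30:32],P6@[31:32]
[33] read 'a'  n9⇒n3 ·f
[34] read 'c'  n3⇒n4  → match P1@[34:34]
[35] read 'c'  n4⇒n5  → match P1@[35:35]
[36] read 'a'  n5⇒n6  → match P0@[31:36],P4@[35:36]
[37] read 'b'  n6⇒n11 ·f  → match P3@[36:37]
[38] read 'c'  n11⇒n8 ·f  → match P1@[38:38]
[39] read 'b'  n8⇒n9  → match P2@[37:39],P6@[38:39]
[40] read 'c'  n9⇒n8 ·f  → match P1@[40:40]
[41] read 'c'  n8⇒n13 ·f  → match P1@[41:41]
[42] read 'c'  n13⇒n13 ·f  → match P1@[42:42]
[43] read 'b'  n13⇒n14  → match P5@[41:43],P6@[42:43]
[44] read 'b'  n14⇒n7 ·f
[45] read 'b'  n7⇒n7 ·f
[46] read 'c'  n7⇒n8  → match P1@[46:46]
[47] read 'b'  n8⇒n9  → match P2@[45:47],P6@[46:47]
[48] read 'c'  n9⇒n8 ·f  → match P1@[48:48]
[49] read 'b'  n8⇒n9  → match P2@[47:49],P6@[48:49]
[50] read 'a'  n9⇒n3 ·f
[51] read 'c'  n3⇒n4  → match P1@[51:51]
[52] read 'c'  n4⇒n5  → match P1@[52:52]
[53] read 'a'  n5⇒n6  → match P0@[48:53],P4@[52:53]
[54] read 'a'  n6⇒n10 ·f
[55] read 'b'  n10⇒n11  → match P3@[54:55]
[56] read 'c'  n11⇒n8 ·f  → match P1@[56:56]
[57] read 'c'  n8⇒n13 ·f  → match P1@[57:57]
[58] read 'b'  n13⇒n14  → match P5@[56:58],P6@[57:58]
[59] read 'c'  n14⇒n8 ·f  → match P1@[59:59]
[60] read 'c'  n8⇒n13 ·f  → match P1@[60:60]

All matches (sorted): [[1,3],[2,1],[3,1],[4,1],[5,4],[6,1],[7,4],[8,1],[9,1],[10,5],[10,6],[13,1],[14,6],[16,1],[17,1],[18,0],[18,4],[19,1],[20,6],[21,1],[22,2],[22,6],[27,3],[29,1],[30,6],[31,1],[32,2],[32,6],[34,1],[35,1],[36,0],[36,4],[37,3],[38,1],[39,2],[39,6],[40,1],[41,1],[42,1],[43,5],[43,6],[46,1],[47,2],[47,6],[48,1],[49,2],[49,6],[51,1],[52,1],[53,0],[53,4],[55,3],[56,1],[57,1],[58,5],[58,6],[59,1],[60,1]]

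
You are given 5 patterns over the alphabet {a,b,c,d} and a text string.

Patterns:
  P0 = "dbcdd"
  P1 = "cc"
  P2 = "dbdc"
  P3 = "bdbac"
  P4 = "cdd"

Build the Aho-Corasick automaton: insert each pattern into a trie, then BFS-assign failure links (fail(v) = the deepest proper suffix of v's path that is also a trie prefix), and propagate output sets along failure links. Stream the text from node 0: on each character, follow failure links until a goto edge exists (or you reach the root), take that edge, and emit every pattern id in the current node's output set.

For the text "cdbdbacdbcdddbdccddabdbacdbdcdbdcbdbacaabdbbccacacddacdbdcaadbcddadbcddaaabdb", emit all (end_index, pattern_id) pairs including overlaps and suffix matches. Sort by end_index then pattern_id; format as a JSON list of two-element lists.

Build:
Trie nodes:
  n0 'ε': b→10 c→6 d→1
  n1 'd': b→2
  n2 'db': c→3 d→8
  n3 'dbc': d→4
  n4 'dbcd': d→5
  n5 'dbcdd': ·  [P0 ends]
  n6 'c': c→7 d→15
  n7 'cc': ·  [P1 ends]
  n8 'dbd': c→9
  n9 'dbdc': ·  [P2 ends]
  n10 'b': d→11
  n11 'bd': b→12
  n12 'bdb': a→13
  n13 'bdba': c→14
  n14 'bdbac': ·  [P3 ends]
  n15 'cd': d→16
  n16 'cdd': ·  [P4 ends]

BFS fail/out derivation:
  n1('d'): parent n0 fail=0; on 'd' 0 → fail=0;  out ∅∪∅=∅
  n6('c'): parent n0 fail=0; on 'c' 0 → fail=0;  out ∅∪∅=∅
  n10('b'): parent n0 fail=0; on 'b' 0 → fail=0;  out ∅∪∅=∅
  n2('db'): parent n1 fail=0; on 'b' 0 → fail=10;  out ∅∪∅=∅
  n7('cc'): parent n6 fail=0; on 'c' 0 → fail=6;  out {1}∪∅={1}
  n11('bd'): parent n10 fail=0; on 'd' 0 → fail=1;  out ∅∪∅=∅
  n15('cd'): parent n6 fail=0; on 'd' 0 → fail=1;  out ∅∪∅=∅
  n3('dbc'): parent n2 fail=10; on 'c' 10→0 → fail=6;  out ∅∪∅=∅
  n8('dbd'): parent n2 fail=10; on 'd' 10 → fail=11;  out ∅∪∅=∅
  n12('bdb'): parent n11 fail=1; on 'b' 1 → fail=2;  out ∅∪∅=∅
  n16('cdd'): parent n15 fail=1; on 'd' 1→0 → fail=1;  out {4}∪∅={4}
  n4('dbcd'): parent n3 fail=6; on 'd' 6 → fail=15;  out ∅∪∅=∅
  n9('dbdc'): parent n8 fail=11; on 'c' 11→1→0 → fail=6;  out {2}∪∅={2}
  n13('bdba'): parent n12 fail=2; on 'a' 2→10→0 → fail=0;  out ∅∪∅=∅
  n5('dbcdd'): parent n4 fail=15; on 'd' 15 → fail=16;  out {0}∪{4}={0,4}
  n14('bdbac'): parent n13 fail=0; on 'c' 0 → fail=6;  out {3}∪∅={3}

Text stream:
[0] read 'c'  n0⇒n6
[1] read 'd'  n6⇒n15
[2] read 'b'  n15⇒n2 (via fail)
[3] read 'd'  n2⇒n8
[4] read 'b'  n8⇒n12 (via fail)
[5] read 'a'  n12⇒n13
[6] read 'c'  n13⇒n14  ** P3@[2:6]
[7] read 'd'  n14⇒n15 (via fail)
[8] read 'b'  n15⇒n2 (via fail)
[9] read 'c'  n2⇒n3
[10] read 'd'  n3⇒n4
[11] read 'd'  n4⇒n5  ** P0@[7:11],P4@[9:11]
[12] read 'd'  n5⇒n1 (via fail)
[13] read 'b'  n1⇒n2
[14] read 'd'  n2⇒n8
[15] read 'c'  n8⇒n9  ** P2@[12:15]
[16] read 'c'  n9⇒n7 (via fail)  ** P1@[15:16]
[17] read 'd'  n7⇒n15 (via fail)
[18] read 'd'  n15⇒n16  ** P4@[16:18]
[19] read 'a'  n16⇒n0 (via fail)
[20] read 'b'  n0⇒n10
[21] read 'd'  n10⇒n11
[22] read 'b'  n11⇒n12
[23] read 'a'  n12⇒n13
[24] read 'c'  n13⇒n14  ** P3@[20:24]
[25] read 'd'  n14⇒n15 (via fail)
[26] read 'b'  n15⇒n2 (via fail)
[27] read 'd'  n2⇒n8
[28] read 'c'  n8⇒n9  ** P2@[25:28]
[29] read 'd'  n9⇒n15 (via fail)
[30] read 'b'  n15⇒n2 (via fail)
[31] read 'd'  n2⇒n8
[32] read 'c'  n8⇒n9  ** P2@[29:32]
[33] read 'b'  n9⇒n10 (via fail)
[34] read 'd'  n10⇒n11
[35] read 'b'  n11⇒n12
[36] read 'a'  n12⇒n13
[37] read 'c'  n13⇒n14  ** P3@[33:37]
[38] read 'a'  n14⇒n0 (via fail)
[39] read 'a'  n0⇒n0
[40] read 'b'  n0⇒n10
[41] read 'd'  n10⇒n11
[42] read 'b'  n11⇒n12
[43] read 'b'  n12⇒n10 (via fail)
[44] read 'c'  n10⇒n6 (via fail)
[45] read 'c'  n6⇒n7  ** P1@[44:45]
[46] read 'a'  n7⇒n0 (via fail)
[47] read 'c'  n0⇒n6
[48] read 'a'  n6⇒n0 (via fail)
[49] read 'c'  n0⇒n6
[50] read 'd'  n6⇒n15
[51] read 'd'  n15⇒n16  ** P4@[49:51]
[52] read 'a'  n16⇒n0 (via fail)
[53] read 'c'  n0⇒n6
[54] read 'd'  n6⇒n15
[55] read 'b'  n15⇒n2 (via fail)
[56] read 'd'  n2⇒n8
[57] read 'c'  n8⇒n9  ** P2@[54:57]
[58] read 'a'  n9⇒n0 (via fail)
[59] read 'a'  n0⇒n0
[60] read 'd'  n0⇒n1
[61] read 'b'  n1⇒n2
[62] read 'c'  n2⇒n3
[63] read 'd'  n3⇒n4
[64] read 'd'  n4⇒n5  ** P0@[60:64],P4@[62:64]
[65] read 'a'  n5⇒n0 (via fail)
[66] read 'd'  n0⇒n1
[67] read 'b'  n1⇒n2
[68] read 'c'  n2⇒n3
[69] read 'd'  n3⇒n4
[70] read 'd'  n4⇒n5  ** P0@[66:70],P4@[68:70]
[71] read 'a'  n5⇒n0 (via fail)
[72] read 'a'  n0⇒n0
[73] read 'a'  n0⇒n0
[74] read 'b'  n0⇒n10
[75] read 'd'  n10⇒n11
[76] read 'b'  n11⇒n12

Result: [[6,3],[11,0],[11,4],[15,2],[16,1],[18,4],[24,3],[28,2],[32,2],[37,3],[45,1],[51,4],[57,2],[64,0],[64,4],[70,0],[70,4]]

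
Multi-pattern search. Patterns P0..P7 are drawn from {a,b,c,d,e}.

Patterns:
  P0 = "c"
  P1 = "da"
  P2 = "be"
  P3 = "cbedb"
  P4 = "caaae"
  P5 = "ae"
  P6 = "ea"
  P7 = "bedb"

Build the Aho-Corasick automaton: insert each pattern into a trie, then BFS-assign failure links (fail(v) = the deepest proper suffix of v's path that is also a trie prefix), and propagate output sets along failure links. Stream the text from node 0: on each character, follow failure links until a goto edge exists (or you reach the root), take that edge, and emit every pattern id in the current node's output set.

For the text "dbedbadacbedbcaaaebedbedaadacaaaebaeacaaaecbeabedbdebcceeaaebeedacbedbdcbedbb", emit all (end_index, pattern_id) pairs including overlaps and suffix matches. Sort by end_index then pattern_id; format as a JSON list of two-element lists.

Build automaton:
Trie nodes:
  0='ε' goto a→14 b→4 c→1 d→2 e→16
  1='c' goto a→10 b→6  ←P0
  2='d' goto a→3
  3='da' goto ·  ←P1
  4='b' goto e→5
  5='be' goto d→18  ←P2
  6='cb' goto e→7
  7='cbe' goto d→8
  8='cbed' goto b→9
  9='cbedb' goto ·  ←P3
  10='ca' goto a→11
  11='caa' goto a→12
  12='caaa' goto e→13
  13='caaae' goto ·  ←P4
  14='a' goto e→15
  15='ae' goto ·  ←P5
  16='e' goto a→17
  17='ea' goto ·  ←P6
  18='bed' goto b→19
  19='bedb' goto ·  ←P7

BFS fail/out derivation:
  n1('c'): parent n0 fail=0; on 'c' 0 → fail=0;  out {0}∪∅={0}
  n2('d'): parent n0 fail=0; on 'd' 0 → fail=0;  out ∅∪∅=∅
  n4('b'): parent n0 fail=0; on 'b' 0 → fail=0;  out ∅∪∅=∅
  n14('a'): parent n0 fail=0; on 'a' 0 → fail=0;  out ∅∪∅=∅
  n16('e'): parent n0 fail=0; on 'e' 0 → fail=0;  out ∅∪∅=∅
  n3('da'): parent n2 fail=0; on 'a' 0 → fail=14;  out {1}∪∅={1}
  n5('be'): parent n4 fail=0; on 'e' 0 → fail=16;  out {2}∪∅={2}
  n6('cb'): parent n1 fail=0; on 'b' 0 → fail=4;  out ∅∪∅=∅
  n10('ca'): parent n1 fail=0; on 'a' 0 → fail=14;  out ∅∪∅=∅
  n15('ae'): parent n14 fail=0; on 'e' 0 → fail=16;  out {5}∪∅={5}
  n17('ea'): parent n16 fail=0; on 'a' 0 → fail=14;  out {6}∪∅={6}
  n7('cbe'): parent n6 fail=4; on 'e' 4 → fail=5;  out ∅∪{2}={2}
  n11('caa'): parent n10 fail=14; on 'a' 14→0 → fail=14;  out ∅∪∅=∅
  n18('bed'): parent n5 fail=16; on 'd' 16→0 → fail=2;  out ∅∪∅=∅
  n8('cbed'): parent n7 fail=5; on 'd' 5 → fail=18;  out ∅∪∅=∅
  n12('caaa'): parent n11 fail=14; on 'a' 14→0 → fail=14;  out ∅∪∅=∅
  n19('bedb'): parent n18 fail=2; on 'b' 2→0 → fail=4;  out {7}∪∅={7}
  n9('cbedb'): parent n8 fail=18; on 'b' 18 → fail=19;  out {3}∪{7}={3,7}
  n13('caaae'): parent n12 fail=14; on 'e' 14 → fail=15;  out {4}∪{5}={4,5}

Scan:
i=0 'd': node 0→2
i=1 'b': node 2→4 (via fail)
i=2 'e': node 4→5  emit P2@[1:2]
i=3 'd': node 5→18
i=4 'b': node 18→19  emit P7@[1:4]
i=5 'a': node 19→14 (via fail)
i=6 'd': node 14→2 (via fail)
i=7 'a': node 2→3  emit P1@[6:7]
i=8 'c': node 3→1 (via fail)  emit P0@[8:8]
i=9 'b': node 1→6
i=10 'e': node 6→7  emit P2@[9:10]
i=11 'd': node 7→8
i=12 'b': node 8→9  emit P3@[8:12],P7@[9:12]
i=13 'c': node 9→1 (via fail)  emit P0@[13:13]
i=14 'a': node 1→10
i=15 'a': node 10→11
i=16 'a': node 11→12
i=17 'e': node 12→13  emit P4@[13:17],P5@[16:17]
i=18 'b': node 13→4 (via fail)
i=19 'e': node 4→5  emit P2@[18:19]
i=20 'd': node 5→18
i=21 'b': node 18→19  emit P7@[18:21]
i=22 'e': node 19→5 (via fail)  emit P2@[21:22]
i=23 'd': node 5→18
i=24 'a': node 18→3 (via fail)  emit P1@[23:24]
i=25 'a': node 3→14 (via fail)
i=26 'd': node 14→2 (via fail)
i=27 'a': node 2→3  emit P1@[26:27]
i=28 'c': node 3→1 (via fail)  emit P0@[28:28]
i=29 'a': node 1→10
i=30 'a': node 10→11
i=31 'a': node 11→12
i=32 'e': node 12→13  emit P4@[28:32],P5@[31:32]
i=33 'b': node 13→4 (via fail)
i=34 'a': node 4→14 (via fail)
i=35 'e': node 14→15  emit P5@[34:35]
i=36 'a': node 15→17 (via fail)  emit P6@[35:36]
i=37 'c': node 17→1 (via fail)  emit P0@[37:37]
i=38 'a': node 1→10
i=39 'a': node 10→11
i=40 'a': node 11→12
i=41 'e': node 12→13  emit P4@[37:41],P5@[40:41]
i=42 'c': node 13→1 (via fail)  emit P0@[42:42]
i=43 'b': node 1→6
i=44 'e': node 6→7  emit P2@[43:44]
i=45 'a': node 7→17 (via fail)  emit P6@[44:45]
i=46 'b': node 17→4 (via fail)
i=47 'e': node 4→5  emit P2@[46:47]
i=48 'd': node 5→18
i=49 'b': node 18→19  emit P7@[46:49]
i=50 'd': node 19→2 (via fail)
i=51 'e': node 2→16 (via fail)
i=52 'b': node 16→4 (via fail)
i=53 'c': node 4→1 (via fail)  emit P0@[53:53]
i=54 'c': node 1→1 (via fail)  emit P0@[54:54]
i=55 'e': node 1→16 (via fail)
i=56 'e': node 16→16 (via fail)
i=57 'a': node 16→17  emit P6@[56:57]
i=58 'a': node 17→14 (via fail)
i=59 'e': node 14→15  emit P5@[58:59]
i=60 'b': node 15→4 (via fail)
i=61 'e': node 4→5  emit P2@[60:61]
i=62 'e': node 5→16 (via fail)
i=63 'd': node 16→2 (via fail)
i=64 'a': node 2→3  emit P1@[63:64]
i=65 'c': node 3→1 (via fail)  emit P0@[65:65]
i=66 'b': node 1→6
i=67 'e': node 6→7  emit P2@[66:67]
i=68 'd': node 7→8
i=69 'b': node 8→9  emit P3@[65:69],P7@[66:69]
i=70 'd': node 9→2 (via fail)
i=71 'c': node 2→1 (via fail)  emit P0@[71:71]
i=72 'b': node 1→6
i=73 'e': node 6→7  emit P2@[72:73]
i=74 'd': node 7→8
i=75 'b': node 8→9  emit P3@[71:75],P7@[72:75]
i=76 'b': node 9→4 (via fail)

Matches: [[2,2],[4,7],[7,1],[8,0],[10,2],[12,3],[12,7],[13,0],[17,4],[17,5],[19,2],[21,7],[22,2],[24,1],[27,1],[28,0],[32,4],[32,5],[35,5],[36,6],[37,0],[41,4],[41,5],[42,0],[44,2],[45,6],[47,2],[49,7],[53,0],[54,0],[57,6],[59,5],[61,2],[64,1],[65,0],[67,2],[69,3],[69,7],[71,0],[73,2],[75,3],[75,7]]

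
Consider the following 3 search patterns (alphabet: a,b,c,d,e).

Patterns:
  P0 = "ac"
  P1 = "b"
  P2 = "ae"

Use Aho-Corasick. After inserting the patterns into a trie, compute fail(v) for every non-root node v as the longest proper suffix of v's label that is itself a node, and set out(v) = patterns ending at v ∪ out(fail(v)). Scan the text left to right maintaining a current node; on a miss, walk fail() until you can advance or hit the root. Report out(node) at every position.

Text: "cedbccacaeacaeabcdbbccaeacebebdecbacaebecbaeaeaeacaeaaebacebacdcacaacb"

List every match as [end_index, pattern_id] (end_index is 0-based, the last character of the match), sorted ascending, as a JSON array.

Construct AC machine:
Trie nodes:
  0='ε' goto a→1 b→3
  1='a' goto c→2 e→4
  2='ac' goto ·  [P0 ends]
  3='b' goto ·  [P1 ends]
  4='ae' goto ·  [P2 ends]

Failure links (BFS by depth):
  n1('a'): parent n0 fail=0; on 'a' 0 → fail=0;  out ∅∪∅=∅
  n3('b'): parent n0 fail=0; on 'b' 0 → fail=0;  out {1}∪∅={1}
  n2('ac'): parent n1 fail=0; on 'c' 0 → fail=0;  out {0}∪∅={0}
  n4('ae'): parent n1 fail=0; on 'e' 0 → fail=0;  out {2}∪∅={2}

Scan:
pos 0 'c': at 0
pos 1 'e': at 0
pos 2 'd': at 0
pos 3 'b': at 3  ** P1@[3:3]
pos 4 'c': at 0 (fail-walked)
pos 5 'c': at 0
pos 6 'a': at 1
pos 7 'c': at 2  ** P0@[6:7]
pos 8 'a': at 1 (fail-walked)
pos 9 'e': at 4  ** P2@[8:9]
pos 10 'a': at 1 (fail-walked)
pos 11 'c': at 2  ** P0@[10:11]
pos 12 'a': at 1 (fail-walked)
pos 13 'e': at 4  ** P2@[12:13]
pos 14 'a': at 1 (fail-walked)
pos 15 'b': at 3 (fail-walked)  ** P1@[15:15]
pos 16 'c': at 0 (fail-walked)
pos 17 'd': at 0
pos 18 'b': at 3  ** P1@[18:18]
pos 19 'b': at 3 (fail-walked)  ** P1@[19:19]
pos 20 'c': at 0 (fail-walked)
pos 21 'c': at 0
pos 22 'a': at 1
pos 23 'e': at 4  ** P2@[22:23]
pos 24 'a': at 1 (fail-walked)
pos 25 'c': at 2  ** P0@[24:25]
pos 26 'e': at 0 (fail-walked)
pos 27 'b': at 3  ** P1@[27:27]
pos 28 'e': at 0 (fail-walked)
pos 29 'b': at 3  ** P1@[29:29]
pos 30 'd': at 0 (fail-walked)
pos 31 'e': at 0
pos 32 'c': at 0
pos 33 'b': at 3  ** P1@[33:33]
pos 34 'a': at 1 (fail-walked)
pos 35 'c': at 2  ** P0@[34:35]
pos 36 'a': at 1 (fail-walked)
pos 37 'e': at 4  ** P2@[36:37]
pos 38 'b': at 3 (fail-walked)  ** P1@[38:38]
pos 39 'e': at 0 (fail-walked)
pos 40 'c': at 0
pos 41 'b': at 3  ** P1@[41:41]
pos 42 'a': at 1 (fail-walked)
pos 43 'e': at 4  ** P2@[42:43]
pos 44 'a': at 1 (fail-walked)
pos 45 'e': at 4  ** P2@[44:45]
pos 46 'a': at 1 (fail-walked)
pos 47 'e': at 4  ** P2@[46:47]
pos 48 'a': at 1 (fail-walked)
pos 49 'c': at 2  ** P0@[48:49]
pos 50 'a': at 1 (fail-walked)
pos 51 'e': at 4  ** P2@[50:51]
pos 52 'a': at 1 (fail-walked)
pos 53 'a': at 1 (fail-walked)
pos 54 'e': at 4  ** P2@[53:54]
pos 55 'b': at 3 (fail-walked)  ** P1@[55:55]
pos 56 'a': at 1 (fail-walked)
pos 57 'c': at 2  ** P0@[56:57]
pos 58 'e': at 0 (fail-walked)
pos 59 'b': at 3  ** P1@[59:59]
pos 60 'a': at 1 (fail-walked)
pos 61 'c': at 2  ** P0@[60:61]
pos 62 'd': at 0 (fail-walked)
pos 63 'c': at 0
pos 64 'a': at 1
pos 65 'c': at 2  ** P0@[64:65]
pos 66 'a': at 1 (fail-walked)
pos 67 'a': at 1 (fail-walked)
pos 68 'c': at 2  ** P0@[67:68]
pos 69 'b': at 3 (fail-walked)  ** P1@[69:69]

Matches: [[3,1],[7,0],[9,2],[11,0],[13,2],[15,1],[18,1],[19,1],[23,2],[25,0],[27,1],[29,1],[33,1],[35,0],[37,2],[38,1],[41,1],[43,2],[45,2],[47,2],[49,0],[51,2],[54,2],[55,1],[57,0],[59,1],[61,0],[65,0],[68,0],[69,1]]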